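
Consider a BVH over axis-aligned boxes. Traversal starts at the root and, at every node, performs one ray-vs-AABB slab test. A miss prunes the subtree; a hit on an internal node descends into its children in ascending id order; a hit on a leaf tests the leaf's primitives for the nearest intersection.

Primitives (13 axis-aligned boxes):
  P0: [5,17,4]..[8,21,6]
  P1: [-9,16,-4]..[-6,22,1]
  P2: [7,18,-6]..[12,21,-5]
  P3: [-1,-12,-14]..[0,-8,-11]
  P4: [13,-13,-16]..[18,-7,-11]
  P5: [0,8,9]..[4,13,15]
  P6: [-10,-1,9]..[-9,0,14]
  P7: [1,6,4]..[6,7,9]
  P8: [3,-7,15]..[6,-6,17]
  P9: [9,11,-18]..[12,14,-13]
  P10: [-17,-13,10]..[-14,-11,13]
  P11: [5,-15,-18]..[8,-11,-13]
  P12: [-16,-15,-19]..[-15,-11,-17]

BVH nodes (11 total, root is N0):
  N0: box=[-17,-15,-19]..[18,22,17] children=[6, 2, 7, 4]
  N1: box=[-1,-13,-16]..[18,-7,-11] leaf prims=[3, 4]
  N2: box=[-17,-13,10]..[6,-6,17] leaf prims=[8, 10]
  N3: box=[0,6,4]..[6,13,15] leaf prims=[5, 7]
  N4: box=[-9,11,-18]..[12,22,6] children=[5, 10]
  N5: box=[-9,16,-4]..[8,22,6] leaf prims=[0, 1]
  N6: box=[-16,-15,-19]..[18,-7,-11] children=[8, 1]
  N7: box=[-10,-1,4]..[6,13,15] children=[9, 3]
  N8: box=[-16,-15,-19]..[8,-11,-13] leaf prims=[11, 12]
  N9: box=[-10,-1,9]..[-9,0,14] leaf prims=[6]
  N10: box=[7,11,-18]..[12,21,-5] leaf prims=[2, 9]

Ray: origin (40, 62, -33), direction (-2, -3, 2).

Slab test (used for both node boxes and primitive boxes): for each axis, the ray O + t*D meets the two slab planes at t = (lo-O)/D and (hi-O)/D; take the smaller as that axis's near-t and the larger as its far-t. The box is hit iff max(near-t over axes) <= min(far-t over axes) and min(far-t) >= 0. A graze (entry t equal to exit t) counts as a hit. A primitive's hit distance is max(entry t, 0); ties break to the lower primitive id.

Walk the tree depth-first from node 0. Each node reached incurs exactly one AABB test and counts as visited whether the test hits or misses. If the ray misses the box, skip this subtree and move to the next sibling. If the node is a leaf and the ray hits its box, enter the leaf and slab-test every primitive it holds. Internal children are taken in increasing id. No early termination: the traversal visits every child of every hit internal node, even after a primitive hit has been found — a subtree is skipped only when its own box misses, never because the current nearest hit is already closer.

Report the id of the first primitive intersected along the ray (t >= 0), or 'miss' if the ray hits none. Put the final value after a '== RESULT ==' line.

Traverse from the root:
N0 x:[11,57/2] y:[40/3,77/3] z:[7,25] -> hit [40/3,25], descend [2, 4, 6, 7]
  N2 x:[17,57/2] y:[68/3,25] z:[43/2,25] -> hit [68/3,25] leaf, test {P8(miss), P10(miss)}
  N4 x:[14,49/2] y:[40/3,17] z:[15/2,39/2] -> hit [14,17], descend [5, 10]
    N5 x:[16,49/2] y:[40/3,46/3] z:[29/2,39/2] -> miss, prune
    N10 x:[14,33/2] y:[41/3,17] z:[15/2,14] -> hit [14,14] leaf, test {P2@t=14, P9(miss)}
  N6 x:[11,28] y:[23,77/3] z:[7,11] -> miss, prune
  N7 x:[17,25] y:[49/3,21] z:[37/2,24] -> hit [37/2,21], descend [3, 9]
    N3 x:[17,20] y:[49/3,56/3] z:[37/2,24] -> hit [37/2,56/3] leaf, test {P5(miss), P7@t=37/2}
    N9 x:[49/2,25] y:[62/3,21] z:[21,47/2] -> miss, prune

order=[0, 2, 4, 5, 10, 6, 7, 3, 9]  |boxes|=9  |leaves|=3  hit=P2

== RESULT ==
2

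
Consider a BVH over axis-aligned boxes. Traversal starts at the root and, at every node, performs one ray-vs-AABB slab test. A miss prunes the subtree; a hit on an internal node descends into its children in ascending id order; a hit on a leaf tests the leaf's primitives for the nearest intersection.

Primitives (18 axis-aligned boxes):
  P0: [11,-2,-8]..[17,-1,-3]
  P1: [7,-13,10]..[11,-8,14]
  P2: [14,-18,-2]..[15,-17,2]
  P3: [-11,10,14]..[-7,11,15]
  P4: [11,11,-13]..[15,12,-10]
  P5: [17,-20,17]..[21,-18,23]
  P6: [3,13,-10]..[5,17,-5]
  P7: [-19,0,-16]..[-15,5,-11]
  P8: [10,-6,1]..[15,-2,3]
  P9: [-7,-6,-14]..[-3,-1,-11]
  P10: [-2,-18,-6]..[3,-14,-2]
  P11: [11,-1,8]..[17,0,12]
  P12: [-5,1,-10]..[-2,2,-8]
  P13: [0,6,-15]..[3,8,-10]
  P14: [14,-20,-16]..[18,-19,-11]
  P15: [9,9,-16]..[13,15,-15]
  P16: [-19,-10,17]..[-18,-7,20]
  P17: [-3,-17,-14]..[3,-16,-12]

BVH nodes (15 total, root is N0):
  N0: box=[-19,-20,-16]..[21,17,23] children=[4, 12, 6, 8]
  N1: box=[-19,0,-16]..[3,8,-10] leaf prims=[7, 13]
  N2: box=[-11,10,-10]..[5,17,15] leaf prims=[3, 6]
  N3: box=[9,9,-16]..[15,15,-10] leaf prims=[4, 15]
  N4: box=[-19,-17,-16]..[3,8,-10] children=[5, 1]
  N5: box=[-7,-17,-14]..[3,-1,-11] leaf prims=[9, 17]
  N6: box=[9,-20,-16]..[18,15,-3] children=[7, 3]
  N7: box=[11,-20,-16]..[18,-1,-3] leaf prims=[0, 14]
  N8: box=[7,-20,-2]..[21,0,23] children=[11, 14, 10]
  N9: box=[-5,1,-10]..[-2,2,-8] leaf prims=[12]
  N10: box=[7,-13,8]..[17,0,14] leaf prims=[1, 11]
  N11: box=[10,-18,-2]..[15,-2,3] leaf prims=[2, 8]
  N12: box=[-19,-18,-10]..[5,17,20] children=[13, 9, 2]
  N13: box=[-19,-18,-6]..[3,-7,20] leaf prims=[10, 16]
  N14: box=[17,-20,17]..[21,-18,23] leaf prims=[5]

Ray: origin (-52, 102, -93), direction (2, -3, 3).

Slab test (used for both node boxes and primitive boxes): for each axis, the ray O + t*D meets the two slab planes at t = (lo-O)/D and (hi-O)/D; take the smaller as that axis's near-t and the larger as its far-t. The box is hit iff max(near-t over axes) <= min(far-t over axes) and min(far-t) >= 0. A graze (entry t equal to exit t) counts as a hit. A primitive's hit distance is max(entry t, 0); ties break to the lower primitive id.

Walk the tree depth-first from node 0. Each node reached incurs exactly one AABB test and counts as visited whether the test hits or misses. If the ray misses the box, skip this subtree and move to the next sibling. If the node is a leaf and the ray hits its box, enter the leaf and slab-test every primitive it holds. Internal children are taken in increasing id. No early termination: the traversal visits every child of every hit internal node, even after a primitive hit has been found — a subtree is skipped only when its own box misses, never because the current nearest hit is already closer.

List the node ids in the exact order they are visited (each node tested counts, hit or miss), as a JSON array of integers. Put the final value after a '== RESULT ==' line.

Walk:
N0 x:[33/2,73/2] y:[85/3,122/3] z:[77/3,116/3] -> hit [85/3,73/2], descend [4, 6, 8, 12]
  N4 x:[33/2,55/2] y:[94/3,119/3] z:[77/3,83/3] -> miss, prune
  N6 x:[61/2,35] y:[29,122/3] z:[77/3,30] -> miss, prune
  N8 x:[59/2,73/2] y:[34,122/3] z:[91/3,116/3] -> hit [34,73/2], descend [10, 11, 14]
    N10 x:[59/2,69/2] y:[34,115/3] z:[101/3,107/3] -> hit [34,69/2] leaf, test {P1(miss), P11@t=34}
    N11 x:[31,67/2] y:[104/3,40] z:[91/3,32] -> miss, prune
    N14 x:[69/2,73/2] y:[40,122/3] z:[110/3,116/3] -> miss, prune
  N12 x:[33/2,57/2] y:[85/3,40] z:[83/3,113/3] -> hit [85/3,57/2], descend [2, 9, 13]
    N2 x:[41/2,57/2] y:[85/3,92/3] z:[83/3,36] -> hit [85/3,57/2] leaf, test {P3(miss), P6@t=85/3}
    N9 x:[47/2,25] y:[100/3,101/3] z:[83/3,85/3] -> miss, prune
    N13 x:[33/2,55/2] y:[109/3,40] z:[29,113/3] -> miss, prune

Visited [0, 4, 6, 8, 10, 11, 14, 12, 2, 9, 13]. Tests: 11 box, 2 leaf. Nearest: P6.

== RESULT ==
[0, 4, 6, 8, 10, 11, 14, 12, 2, 9, 13]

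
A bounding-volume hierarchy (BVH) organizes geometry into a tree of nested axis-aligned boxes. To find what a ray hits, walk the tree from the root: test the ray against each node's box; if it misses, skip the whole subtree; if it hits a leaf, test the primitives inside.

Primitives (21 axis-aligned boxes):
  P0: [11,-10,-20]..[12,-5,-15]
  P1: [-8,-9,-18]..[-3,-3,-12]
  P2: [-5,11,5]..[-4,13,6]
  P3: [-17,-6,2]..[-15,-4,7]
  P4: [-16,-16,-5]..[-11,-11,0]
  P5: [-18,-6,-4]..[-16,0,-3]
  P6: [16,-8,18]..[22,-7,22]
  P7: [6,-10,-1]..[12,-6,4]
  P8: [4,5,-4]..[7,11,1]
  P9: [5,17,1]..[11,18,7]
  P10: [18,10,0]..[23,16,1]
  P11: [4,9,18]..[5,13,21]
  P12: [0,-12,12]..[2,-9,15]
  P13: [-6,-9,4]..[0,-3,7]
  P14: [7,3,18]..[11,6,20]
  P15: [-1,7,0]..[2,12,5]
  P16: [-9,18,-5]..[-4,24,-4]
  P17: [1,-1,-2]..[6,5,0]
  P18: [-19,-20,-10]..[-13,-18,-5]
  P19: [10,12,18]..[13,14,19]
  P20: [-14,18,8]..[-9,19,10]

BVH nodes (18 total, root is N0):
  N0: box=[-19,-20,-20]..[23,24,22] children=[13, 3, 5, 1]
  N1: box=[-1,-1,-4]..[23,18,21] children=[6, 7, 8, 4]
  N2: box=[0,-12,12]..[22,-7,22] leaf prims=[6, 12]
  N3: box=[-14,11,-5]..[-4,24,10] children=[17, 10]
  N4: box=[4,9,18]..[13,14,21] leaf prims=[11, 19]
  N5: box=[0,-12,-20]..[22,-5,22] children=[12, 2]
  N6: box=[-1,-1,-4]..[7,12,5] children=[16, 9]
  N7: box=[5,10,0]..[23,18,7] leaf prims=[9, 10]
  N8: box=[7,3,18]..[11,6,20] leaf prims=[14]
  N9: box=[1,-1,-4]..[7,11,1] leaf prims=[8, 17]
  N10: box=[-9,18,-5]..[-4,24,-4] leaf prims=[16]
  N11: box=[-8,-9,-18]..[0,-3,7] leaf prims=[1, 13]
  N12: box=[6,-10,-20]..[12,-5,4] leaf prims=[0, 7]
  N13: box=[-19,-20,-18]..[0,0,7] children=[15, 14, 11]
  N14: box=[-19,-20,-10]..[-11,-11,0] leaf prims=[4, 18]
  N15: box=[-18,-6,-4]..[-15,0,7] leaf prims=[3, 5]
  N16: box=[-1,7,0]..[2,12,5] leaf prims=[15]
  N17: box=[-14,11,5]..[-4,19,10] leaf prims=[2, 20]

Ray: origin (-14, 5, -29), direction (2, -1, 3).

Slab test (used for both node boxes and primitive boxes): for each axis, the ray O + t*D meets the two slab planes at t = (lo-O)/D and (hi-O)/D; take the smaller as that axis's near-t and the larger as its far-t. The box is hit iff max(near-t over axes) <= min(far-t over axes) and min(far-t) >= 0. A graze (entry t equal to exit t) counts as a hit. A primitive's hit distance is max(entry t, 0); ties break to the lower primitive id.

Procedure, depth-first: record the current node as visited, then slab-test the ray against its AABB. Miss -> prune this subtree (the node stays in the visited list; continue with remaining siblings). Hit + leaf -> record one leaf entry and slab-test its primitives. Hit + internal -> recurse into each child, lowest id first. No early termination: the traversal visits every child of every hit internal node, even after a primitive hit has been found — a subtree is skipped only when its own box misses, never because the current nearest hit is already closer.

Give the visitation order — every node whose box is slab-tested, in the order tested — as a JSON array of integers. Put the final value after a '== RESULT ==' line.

Trace the traversal:
N0 x:[-5/2,37/2] y:[-19,25] z:[3,17] -> hit [3,17], descend [1, 3, 5, 13]
  N1 x:[13/2,37/2] y:[-13,6] z:[25/3,50/3] -> miss, prune
  N3 x:[0,5] y:[-19,-6] z:[8,13] -> miss, prune
  N5 x:[7,18] y:[10,17] z:[3,17] -> hit [10,17], descend [2, 12]
    N2 x:[7,18] y:[12,17] z:[41/3,17] -> hit [41/3,17] leaf, test {P6(miss), P12(miss)}
    N12 x:[10,13] y:[10,15] z:[3,11] -> hit [10,11] leaf, test {P0(miss), P7@t=11}
  N13 x:[-5/2,7] y:[5,25] z:[11/3,12] -> hit [5,7], descend [11, 14, 15]
    N11 x:[3,7] y:[8,14] z:[11/3,12] -> miss, prune
    N14 x:[-5/2,3/2] y:[16,25] z:[19/3,29/3] -> miss, prune
    N15 x:[-2,-1/2] y:[5,11] z:[25/3,12] -> miss, prune

10 AABB tests over nodes [0, 1, 3, 5, 2, 12, 13, 11, 14, 15]; 2 leaves entered; closest P7.

== RESULT ==
[0, 1, 3, 5, 2, 12, 13, 11, 14, 15]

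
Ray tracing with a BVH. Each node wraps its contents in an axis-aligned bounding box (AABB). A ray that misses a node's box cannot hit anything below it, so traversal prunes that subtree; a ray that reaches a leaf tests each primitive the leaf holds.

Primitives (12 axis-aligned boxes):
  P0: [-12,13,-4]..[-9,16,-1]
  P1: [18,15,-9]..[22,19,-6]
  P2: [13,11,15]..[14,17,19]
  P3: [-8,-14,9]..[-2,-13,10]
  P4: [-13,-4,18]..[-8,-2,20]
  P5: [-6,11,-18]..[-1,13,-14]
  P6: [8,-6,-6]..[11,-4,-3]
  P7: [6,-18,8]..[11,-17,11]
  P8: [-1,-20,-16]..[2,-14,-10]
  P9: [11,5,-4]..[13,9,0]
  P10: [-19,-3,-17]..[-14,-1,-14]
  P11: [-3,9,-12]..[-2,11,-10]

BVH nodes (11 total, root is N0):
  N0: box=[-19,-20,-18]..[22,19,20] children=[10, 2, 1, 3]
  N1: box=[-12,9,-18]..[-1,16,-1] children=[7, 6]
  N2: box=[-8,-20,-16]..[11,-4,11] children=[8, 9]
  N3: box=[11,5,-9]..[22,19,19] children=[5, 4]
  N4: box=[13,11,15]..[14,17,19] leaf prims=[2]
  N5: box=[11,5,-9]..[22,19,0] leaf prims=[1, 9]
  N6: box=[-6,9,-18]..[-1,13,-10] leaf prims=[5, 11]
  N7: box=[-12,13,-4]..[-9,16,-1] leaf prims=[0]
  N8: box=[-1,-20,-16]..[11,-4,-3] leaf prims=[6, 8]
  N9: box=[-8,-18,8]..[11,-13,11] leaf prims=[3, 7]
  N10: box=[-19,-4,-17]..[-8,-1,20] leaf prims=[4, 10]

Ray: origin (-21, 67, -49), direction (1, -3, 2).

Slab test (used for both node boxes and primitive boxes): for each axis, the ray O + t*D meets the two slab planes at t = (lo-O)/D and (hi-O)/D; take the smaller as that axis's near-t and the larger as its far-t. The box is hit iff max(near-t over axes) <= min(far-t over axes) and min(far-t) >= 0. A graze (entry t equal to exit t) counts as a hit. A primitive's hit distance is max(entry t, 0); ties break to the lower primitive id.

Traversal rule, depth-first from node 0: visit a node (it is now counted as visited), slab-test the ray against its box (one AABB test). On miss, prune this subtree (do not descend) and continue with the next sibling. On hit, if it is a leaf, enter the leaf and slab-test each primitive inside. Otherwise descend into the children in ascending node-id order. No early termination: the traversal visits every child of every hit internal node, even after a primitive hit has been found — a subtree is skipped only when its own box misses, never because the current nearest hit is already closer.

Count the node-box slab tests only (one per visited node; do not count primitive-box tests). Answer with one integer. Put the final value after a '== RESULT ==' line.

Traverse from the root:
N0 x:[2,43] y:[16,29] z:[31/2,69/2] -> hit [16,29], descend [1, 2, 3, 10]
  N1 x:[9,20] y:[17,58/3] z:[31/2,24] -> hit [17,58/3], descend [6, 7]
    N6 x:[15,20] y:[18,58/3] z:[31/2,39/2] -> hit [18,58/3] leaf, test {P5(miss), P11@t=56/3}
    N7 x:[9,12] y:[17,18] z:[45/2,24] -> miss, prune
  N2 x:[13,32] y:[71/3,29] z:[33/2,30] -> hit [71/3,29], descend [8, 9]
    N8 x:[20,32] y:[71/3,29] z:[33/2,23] -> miss, prune
    N9 x:[13,32] y:[80/3,85/3] z:[57/2,30] -> miss, prune
  N3 x:[32,43] y:[16,62/3] z:[20,34] -> miss, prune
  N10 x:[2,13] y:[68/3,71/3] z:[16,69/2] -> miss, prune

9 AABB tests over nodes [0, 1, 6, 7, 2, 8, 9, 3, 10]; 1 leaf entered; closest P11.

== RESULT ==
9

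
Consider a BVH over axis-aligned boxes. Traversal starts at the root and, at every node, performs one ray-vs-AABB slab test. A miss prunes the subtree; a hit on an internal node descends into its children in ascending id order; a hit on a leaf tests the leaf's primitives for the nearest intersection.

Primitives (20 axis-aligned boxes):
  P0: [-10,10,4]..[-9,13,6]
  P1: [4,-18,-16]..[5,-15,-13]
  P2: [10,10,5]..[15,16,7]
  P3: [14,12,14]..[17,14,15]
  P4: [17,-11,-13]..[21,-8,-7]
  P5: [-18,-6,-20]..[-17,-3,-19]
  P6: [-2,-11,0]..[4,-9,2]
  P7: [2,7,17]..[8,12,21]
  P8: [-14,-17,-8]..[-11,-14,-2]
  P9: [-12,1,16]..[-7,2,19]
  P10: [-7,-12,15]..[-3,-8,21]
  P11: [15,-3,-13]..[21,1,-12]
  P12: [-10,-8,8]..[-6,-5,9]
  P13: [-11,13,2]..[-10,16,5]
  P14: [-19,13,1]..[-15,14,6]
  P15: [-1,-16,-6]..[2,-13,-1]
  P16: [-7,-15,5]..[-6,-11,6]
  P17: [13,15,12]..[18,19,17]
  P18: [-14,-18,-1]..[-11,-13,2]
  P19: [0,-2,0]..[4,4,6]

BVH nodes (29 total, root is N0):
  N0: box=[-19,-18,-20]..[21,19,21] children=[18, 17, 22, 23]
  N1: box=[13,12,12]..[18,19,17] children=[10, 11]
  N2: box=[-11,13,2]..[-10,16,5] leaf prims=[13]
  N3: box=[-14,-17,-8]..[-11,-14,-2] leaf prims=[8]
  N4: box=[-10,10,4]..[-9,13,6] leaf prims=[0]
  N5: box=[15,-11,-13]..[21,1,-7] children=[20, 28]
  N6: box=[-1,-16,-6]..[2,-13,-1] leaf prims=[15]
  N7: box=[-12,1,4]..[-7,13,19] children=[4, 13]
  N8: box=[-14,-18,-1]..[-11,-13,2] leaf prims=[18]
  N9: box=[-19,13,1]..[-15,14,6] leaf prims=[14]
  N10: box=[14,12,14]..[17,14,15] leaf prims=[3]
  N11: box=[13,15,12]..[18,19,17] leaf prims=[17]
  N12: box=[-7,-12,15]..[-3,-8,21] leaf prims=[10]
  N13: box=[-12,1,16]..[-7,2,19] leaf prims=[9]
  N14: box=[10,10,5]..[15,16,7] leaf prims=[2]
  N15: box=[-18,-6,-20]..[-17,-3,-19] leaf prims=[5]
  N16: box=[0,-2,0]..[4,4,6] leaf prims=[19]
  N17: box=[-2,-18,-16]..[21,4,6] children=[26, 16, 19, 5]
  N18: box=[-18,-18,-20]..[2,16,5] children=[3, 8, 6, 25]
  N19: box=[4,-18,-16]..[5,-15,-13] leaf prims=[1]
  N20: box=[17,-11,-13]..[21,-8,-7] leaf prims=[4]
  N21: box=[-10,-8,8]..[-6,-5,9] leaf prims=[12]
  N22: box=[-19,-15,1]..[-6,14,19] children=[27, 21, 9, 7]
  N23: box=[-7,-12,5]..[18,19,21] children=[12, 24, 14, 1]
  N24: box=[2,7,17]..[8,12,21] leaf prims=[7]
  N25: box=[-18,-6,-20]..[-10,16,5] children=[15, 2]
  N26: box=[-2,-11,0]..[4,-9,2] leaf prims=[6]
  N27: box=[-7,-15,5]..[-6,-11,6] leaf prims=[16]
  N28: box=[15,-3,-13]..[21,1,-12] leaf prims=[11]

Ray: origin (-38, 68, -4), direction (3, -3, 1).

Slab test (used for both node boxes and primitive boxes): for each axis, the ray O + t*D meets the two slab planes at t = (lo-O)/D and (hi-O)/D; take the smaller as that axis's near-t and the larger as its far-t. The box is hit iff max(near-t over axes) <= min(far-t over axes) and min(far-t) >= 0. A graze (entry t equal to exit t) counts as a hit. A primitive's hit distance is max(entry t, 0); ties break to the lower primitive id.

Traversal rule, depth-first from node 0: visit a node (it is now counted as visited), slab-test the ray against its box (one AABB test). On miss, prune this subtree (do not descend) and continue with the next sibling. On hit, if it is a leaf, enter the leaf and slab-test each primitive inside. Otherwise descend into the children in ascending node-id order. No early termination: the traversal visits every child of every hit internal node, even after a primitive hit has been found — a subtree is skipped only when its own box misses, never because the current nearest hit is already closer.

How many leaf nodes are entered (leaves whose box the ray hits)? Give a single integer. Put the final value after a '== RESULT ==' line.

Traverse from the root:
N0 x:[19/3,59/3] y:[49/3,86/3] z:[-16,25] -> hit [49/3,59/3], descend [17, 18, 22, 23]
  N17 x:[12,59/3] y:[64/3,86/3] z:[-12,10] -> miss, prune
  N18 x:[20/3,40/3] y:[52/3,86/3] z:[-16,9] -> miss, prune
  N22 x:[19/3,32/3] y:[18,83/3] z:[5,23] -> miss, prune
  N23 x:[31/3,56/3] y:[49/3,80/3] z:[9,25] -> hit [49/3,56/3], descend [1, 12, 14, 24]
    N1 x:[17,56/3] y:[49/3,56/3] z:[16,21] -> hit [17,56/3], descend [10, 11]
      N10 x:[52/3,55/3] y:[18,56/3] z:[18,19] -> hit [18,55/3] leaf, test {P3@t=18}
      N11 x:[17,56/3] y:[49/3,53/3] z:[16,21] -> hit [17,53/3] leaf, test {P17@t=17}
    N12 x:[31/3,35/3] y:[76/3,80/3] z:[19,25] -> miss, prune
    N14 x:[16,53/3] y:[52/3,58/3] z:[9,11] -> miss, prune
    N24 x:[40/3,46/3] y:[56/3,61/3] z:[21,25] -> miss, prune

Visited [0, 17, 18, 22, 23, 1, 10, 11, 12, 14, 24]. Tests: 11 box, 2 leaf. Nearest: P17.

== RESULT ==
2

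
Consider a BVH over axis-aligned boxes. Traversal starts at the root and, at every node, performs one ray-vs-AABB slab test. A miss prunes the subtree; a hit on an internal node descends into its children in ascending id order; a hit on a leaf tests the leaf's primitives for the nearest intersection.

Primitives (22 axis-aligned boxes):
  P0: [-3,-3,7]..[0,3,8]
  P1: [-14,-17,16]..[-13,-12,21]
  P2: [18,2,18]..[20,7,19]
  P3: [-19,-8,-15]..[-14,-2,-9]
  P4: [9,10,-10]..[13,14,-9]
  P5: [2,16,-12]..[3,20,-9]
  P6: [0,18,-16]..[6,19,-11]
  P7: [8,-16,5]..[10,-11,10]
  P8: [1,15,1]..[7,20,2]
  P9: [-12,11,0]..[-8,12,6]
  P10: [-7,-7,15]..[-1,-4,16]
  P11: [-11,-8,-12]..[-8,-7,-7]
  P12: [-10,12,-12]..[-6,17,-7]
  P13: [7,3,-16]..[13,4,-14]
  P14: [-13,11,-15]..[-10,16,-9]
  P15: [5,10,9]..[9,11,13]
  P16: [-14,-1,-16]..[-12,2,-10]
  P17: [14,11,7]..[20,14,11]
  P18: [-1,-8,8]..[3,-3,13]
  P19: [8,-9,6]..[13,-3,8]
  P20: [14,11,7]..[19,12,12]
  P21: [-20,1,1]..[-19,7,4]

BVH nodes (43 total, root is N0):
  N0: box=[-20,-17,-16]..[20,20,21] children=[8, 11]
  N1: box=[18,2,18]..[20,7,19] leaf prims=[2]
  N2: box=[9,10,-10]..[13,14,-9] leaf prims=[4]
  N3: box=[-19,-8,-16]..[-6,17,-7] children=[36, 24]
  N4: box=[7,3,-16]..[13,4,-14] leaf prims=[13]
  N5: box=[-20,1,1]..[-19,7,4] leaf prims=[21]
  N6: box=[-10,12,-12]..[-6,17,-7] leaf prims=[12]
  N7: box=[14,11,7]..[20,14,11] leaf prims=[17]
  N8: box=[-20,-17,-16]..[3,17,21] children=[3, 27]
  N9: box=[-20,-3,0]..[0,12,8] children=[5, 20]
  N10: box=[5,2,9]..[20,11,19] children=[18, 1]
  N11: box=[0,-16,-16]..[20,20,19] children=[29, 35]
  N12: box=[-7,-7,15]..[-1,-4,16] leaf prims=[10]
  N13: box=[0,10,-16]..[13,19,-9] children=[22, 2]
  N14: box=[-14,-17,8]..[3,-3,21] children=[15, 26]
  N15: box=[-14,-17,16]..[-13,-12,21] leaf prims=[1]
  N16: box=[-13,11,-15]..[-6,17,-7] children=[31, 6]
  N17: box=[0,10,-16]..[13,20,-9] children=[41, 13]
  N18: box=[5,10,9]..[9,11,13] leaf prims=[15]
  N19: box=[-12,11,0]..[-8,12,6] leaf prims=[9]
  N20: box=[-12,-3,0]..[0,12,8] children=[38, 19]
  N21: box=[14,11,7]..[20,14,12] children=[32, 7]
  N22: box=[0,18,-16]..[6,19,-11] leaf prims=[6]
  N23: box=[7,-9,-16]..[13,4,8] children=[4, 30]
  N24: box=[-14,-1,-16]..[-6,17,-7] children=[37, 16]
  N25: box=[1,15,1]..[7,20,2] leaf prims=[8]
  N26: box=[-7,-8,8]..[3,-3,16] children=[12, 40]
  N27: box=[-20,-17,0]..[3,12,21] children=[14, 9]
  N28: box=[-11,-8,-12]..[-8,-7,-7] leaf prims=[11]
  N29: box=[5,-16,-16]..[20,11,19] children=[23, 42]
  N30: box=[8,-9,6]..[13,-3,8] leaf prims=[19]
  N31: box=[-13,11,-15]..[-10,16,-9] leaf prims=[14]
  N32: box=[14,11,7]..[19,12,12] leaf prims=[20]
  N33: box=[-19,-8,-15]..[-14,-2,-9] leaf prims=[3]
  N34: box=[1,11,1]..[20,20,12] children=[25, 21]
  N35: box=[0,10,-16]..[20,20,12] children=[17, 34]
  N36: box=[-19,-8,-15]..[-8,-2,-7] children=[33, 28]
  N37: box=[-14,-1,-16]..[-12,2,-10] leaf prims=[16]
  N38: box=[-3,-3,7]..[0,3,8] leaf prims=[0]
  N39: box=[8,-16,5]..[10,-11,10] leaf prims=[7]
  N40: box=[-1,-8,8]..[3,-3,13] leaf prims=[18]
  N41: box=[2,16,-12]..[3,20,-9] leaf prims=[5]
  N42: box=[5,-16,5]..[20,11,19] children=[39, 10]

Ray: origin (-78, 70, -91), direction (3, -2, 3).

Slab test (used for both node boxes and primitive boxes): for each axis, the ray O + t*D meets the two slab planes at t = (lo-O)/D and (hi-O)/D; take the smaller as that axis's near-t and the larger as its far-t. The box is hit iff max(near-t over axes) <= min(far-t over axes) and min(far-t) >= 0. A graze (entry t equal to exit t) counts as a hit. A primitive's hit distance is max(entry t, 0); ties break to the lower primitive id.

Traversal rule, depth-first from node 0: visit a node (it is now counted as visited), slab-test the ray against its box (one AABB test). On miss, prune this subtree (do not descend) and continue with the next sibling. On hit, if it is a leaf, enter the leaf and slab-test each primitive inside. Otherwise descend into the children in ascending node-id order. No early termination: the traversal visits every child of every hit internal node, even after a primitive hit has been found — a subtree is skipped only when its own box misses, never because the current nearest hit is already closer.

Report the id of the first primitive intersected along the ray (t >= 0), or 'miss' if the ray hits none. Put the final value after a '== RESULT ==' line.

Walk:
N0 x:[58/3,98/3] y:[25,87/2] z:[25,112/3] -> hit [25,98/3], descend [8, 11]
  N8 x:[58/3,27] y:[53/2,87/2] z:[25,112/3] -> hit [53/2,27], descend [3, 27]
    N3 x:[59/3,24] y:[53/2,39] z:[25,28] -> miss, prune
    N27 x:[58/3,27] y:[29,87/2] z:[91/3,112/3] -> miss, prune
  N11 x:[26,98/3] y:[25,43] z:[25,110/3] -> hit [26,98/3], descend [29, 35]
    N29 x:[83/3,98/3] y:[59/2,43] z:[25,110/3] -> hit [59/2,98/3], descend [23, 42]
      N23 x:[85/3,91/3] y:[33,79/2] z:[25,33] -> miss, prune
      N42 x:[83/3,98/3] y:[59/2,43] z:[32,110/3] -> hit [32,98/3], descend [10, 39]
        N10 x:[83/3,98/3] y:[59/2,34] z:[100/3,110/3] -> miss, prune
        N39 x:[86/3,88/3] y:[81/2,43] z:[32,101/3] -> miss, prune
    N35 x:[26,98/3] y:[25,30] z:[25,103/3] -> hit [26,30], descend [17, 34]
      N17 x:[26,91/3] y:[25,30] z:[25,82/3] -> hit [26,82/3], descend [13, 41]
        N13 x:[26,91/3] y:[51/2,30] z:[25,82/3] -> hit [26,82/3], descend [2, 22]
          N2 x:[29,91/3] y:[28,30] z:[27,82/3] -> miss, prune
          N22 x:[26,28] y:[51/2,26] z:[25,80/3] -> hit [26,26] leaf, test {P6@t=26}
        N41 x:[80/3,27] y:[25,27] z:[79/3,82/3] -> hit [80/3,27] leaf, test {P5@t=80/3}
      N34 x:[79/3,98/3] y:[25,59/2] z:[92/3,103/3] -> miss, prune

order=[0, 8, 3, 27, 11, 29, 23, 42, 10, 39, 35, 17, 13, 2, 22, 41, 34]  |boxes|=17  |leaves|=2  hit=P6

== RESULT ==
6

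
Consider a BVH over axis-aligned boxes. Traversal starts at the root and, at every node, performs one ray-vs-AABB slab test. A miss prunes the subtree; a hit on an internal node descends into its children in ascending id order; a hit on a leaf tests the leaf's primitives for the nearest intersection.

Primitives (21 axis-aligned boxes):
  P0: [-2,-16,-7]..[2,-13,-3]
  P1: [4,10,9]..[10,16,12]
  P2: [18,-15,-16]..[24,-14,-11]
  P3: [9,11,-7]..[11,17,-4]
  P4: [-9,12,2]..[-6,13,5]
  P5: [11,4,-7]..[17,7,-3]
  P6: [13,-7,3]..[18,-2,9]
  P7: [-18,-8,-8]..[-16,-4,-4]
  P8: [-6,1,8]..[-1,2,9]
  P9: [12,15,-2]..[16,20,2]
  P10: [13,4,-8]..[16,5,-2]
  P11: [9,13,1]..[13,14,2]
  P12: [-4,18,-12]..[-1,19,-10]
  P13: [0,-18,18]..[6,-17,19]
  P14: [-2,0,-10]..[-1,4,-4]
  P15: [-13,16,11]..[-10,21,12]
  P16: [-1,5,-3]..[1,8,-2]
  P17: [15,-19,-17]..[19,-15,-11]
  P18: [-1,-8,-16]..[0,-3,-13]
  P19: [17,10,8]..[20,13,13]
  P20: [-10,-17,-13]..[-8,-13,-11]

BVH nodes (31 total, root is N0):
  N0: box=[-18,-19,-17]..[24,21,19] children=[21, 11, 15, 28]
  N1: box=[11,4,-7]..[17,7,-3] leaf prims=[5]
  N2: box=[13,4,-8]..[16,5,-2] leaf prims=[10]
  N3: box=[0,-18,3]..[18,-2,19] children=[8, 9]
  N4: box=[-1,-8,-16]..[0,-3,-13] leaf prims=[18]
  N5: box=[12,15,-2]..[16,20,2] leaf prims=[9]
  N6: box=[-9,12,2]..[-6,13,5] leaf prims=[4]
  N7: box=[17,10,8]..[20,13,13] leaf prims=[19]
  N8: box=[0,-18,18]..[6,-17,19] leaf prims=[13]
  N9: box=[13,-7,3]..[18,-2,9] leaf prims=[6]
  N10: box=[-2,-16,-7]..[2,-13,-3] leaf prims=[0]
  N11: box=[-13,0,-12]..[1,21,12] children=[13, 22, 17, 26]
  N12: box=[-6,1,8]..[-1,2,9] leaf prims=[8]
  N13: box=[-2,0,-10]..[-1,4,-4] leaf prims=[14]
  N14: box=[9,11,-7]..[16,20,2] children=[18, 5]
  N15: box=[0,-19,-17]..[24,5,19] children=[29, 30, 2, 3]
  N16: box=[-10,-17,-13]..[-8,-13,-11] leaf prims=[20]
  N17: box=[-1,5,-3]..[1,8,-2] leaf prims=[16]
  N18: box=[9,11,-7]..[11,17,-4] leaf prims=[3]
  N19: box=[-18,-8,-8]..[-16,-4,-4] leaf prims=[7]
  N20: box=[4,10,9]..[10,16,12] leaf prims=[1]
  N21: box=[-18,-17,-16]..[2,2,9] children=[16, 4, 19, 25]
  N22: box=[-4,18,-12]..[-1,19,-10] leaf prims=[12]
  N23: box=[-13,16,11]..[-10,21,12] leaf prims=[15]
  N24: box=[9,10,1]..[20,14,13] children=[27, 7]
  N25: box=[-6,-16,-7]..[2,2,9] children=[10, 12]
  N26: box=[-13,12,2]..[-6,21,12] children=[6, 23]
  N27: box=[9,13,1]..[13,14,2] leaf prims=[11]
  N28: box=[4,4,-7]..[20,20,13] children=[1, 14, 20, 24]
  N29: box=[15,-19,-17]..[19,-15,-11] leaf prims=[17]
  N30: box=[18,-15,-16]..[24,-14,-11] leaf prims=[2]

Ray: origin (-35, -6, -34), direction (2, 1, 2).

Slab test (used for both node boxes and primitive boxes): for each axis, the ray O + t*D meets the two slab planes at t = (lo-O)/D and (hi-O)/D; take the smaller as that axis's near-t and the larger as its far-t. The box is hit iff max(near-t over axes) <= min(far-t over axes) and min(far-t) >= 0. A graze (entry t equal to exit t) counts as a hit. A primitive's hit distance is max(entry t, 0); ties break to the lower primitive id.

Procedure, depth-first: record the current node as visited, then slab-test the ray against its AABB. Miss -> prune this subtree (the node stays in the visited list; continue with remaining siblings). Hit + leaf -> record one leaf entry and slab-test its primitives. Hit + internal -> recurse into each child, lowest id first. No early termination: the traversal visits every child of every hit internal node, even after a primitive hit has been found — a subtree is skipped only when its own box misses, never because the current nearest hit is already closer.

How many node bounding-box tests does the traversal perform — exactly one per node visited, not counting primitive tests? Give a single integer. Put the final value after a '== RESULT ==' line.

Traverse from the root:
N0 x:[17/2,59/2] y:[-13,27] z:[17/2,53/2] -> hit [17/2,53/2], descend [11, 15, 21, 28]
  N11 x:[11,18] y:[6,27] z:[11,23] -> hit [11,18], descend [13, 17, 22, 26]
    N13 x:[33/2,17] y:[6,10] z:[12,15] -> miss, prune
    N17 x:[17,18] y:[11,14] z:[31/2,16] -> miss, prune
    N22 x:[31/2,17] y:[24,25] z:[11,12] -> miss, prune
    N26 x:[11,29/2] y:[18,27] z:[18,23] -> miss, prune
  N15 x:[35/2,59/2] y:[-13,11] z:[17/2,53/2] -> miss, prune
  N21 x:[17/2,37/2] y:[-11,8] z:[9,43/2] -> miss, prune
  N28 x:[39/2,55/2] y:[10,26] z:[27/2,47/2] -> hit [39/2,47/2], descend [1, 14, 20, 24]
    N1 x:[23,26] y:[10,13] z:[27/2,31/2] -> miss, prune
    N14 x:[22,51/2] y:[17,26] z:[27/2,18] -> miss, prune
    N20 x:[39/2,45/2] y:[16,22] z:[43/2,23] -> hit [43/2,22] leaf, test {P1@t=43/2}
    N24 x:[22,55/2] y:[16,20] z:[35/2,47/2] -> miss, prune

Visited [0, 11, 13, 17, 22, 26, 15, 21, 28, 1, 14, 20, 24]. Tests: 13 box, 1 leaf. Nearest: P1.

== RESULT ==
13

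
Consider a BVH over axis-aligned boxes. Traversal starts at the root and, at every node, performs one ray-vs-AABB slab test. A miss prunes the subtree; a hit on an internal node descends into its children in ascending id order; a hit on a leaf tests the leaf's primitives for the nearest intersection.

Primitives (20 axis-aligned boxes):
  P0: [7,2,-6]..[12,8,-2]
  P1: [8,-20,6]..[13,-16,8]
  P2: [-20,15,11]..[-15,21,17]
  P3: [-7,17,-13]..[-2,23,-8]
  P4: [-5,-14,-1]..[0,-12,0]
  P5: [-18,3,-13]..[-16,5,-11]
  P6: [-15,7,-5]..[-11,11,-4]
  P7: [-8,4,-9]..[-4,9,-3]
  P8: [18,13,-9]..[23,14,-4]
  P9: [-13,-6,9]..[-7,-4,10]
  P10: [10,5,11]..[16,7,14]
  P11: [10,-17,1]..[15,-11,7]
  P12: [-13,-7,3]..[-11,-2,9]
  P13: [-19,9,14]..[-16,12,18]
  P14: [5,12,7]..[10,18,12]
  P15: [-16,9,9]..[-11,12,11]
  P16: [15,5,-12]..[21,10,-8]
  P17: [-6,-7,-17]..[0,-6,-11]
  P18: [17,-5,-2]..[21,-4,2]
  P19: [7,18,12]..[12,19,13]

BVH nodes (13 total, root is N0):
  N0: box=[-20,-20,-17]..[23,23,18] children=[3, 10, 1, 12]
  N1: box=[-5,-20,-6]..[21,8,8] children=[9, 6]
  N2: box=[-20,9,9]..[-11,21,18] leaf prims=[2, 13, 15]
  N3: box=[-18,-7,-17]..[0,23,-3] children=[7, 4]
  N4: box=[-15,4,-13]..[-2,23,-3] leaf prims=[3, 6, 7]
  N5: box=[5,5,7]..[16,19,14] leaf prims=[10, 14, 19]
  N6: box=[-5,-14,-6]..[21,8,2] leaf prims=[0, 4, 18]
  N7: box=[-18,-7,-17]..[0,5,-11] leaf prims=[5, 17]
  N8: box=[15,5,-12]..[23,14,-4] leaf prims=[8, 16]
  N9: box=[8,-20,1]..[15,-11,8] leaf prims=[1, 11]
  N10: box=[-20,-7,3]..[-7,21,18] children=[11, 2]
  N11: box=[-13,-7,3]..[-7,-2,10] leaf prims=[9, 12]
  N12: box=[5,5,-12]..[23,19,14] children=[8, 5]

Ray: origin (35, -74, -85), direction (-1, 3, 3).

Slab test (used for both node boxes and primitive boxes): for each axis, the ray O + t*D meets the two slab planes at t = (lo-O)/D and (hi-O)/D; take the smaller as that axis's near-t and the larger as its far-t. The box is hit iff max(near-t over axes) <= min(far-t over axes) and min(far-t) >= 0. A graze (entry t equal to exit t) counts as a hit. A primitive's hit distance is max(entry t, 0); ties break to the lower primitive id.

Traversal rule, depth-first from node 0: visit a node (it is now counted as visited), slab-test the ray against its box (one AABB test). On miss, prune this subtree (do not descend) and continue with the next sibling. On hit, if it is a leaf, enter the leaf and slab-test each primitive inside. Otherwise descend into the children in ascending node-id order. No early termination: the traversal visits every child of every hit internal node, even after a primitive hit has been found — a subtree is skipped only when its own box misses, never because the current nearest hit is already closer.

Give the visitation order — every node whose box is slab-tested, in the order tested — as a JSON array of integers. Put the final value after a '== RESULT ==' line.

Walk:
N0 x:[12,55] y:[18,97/3] z:[68/3,103/3] -> hit [68/3,97/3], descend [1, 3, 10, 12]
  N1 x:[14,40] y:[18,82/3] z:[79/3,31] -> hit [79/3,82/3], descend [6, 9]
    N6 x:[14,40] y:[20,82/3] z:[79/3,29] -> hit [79/3,82/3] leaf, test {P0@t=79/3, P4(miss), P18(miss)}
    N9 x:[20,27] y:[18,21] z:[86/3,31] -> miss, prune
  N3 x:[35,53] y:[67/3,97/3] z:[68/3,82/3] -> miss, prune
  N10 x:[42,55] y:[67/3,95/3] z:[88/3,103/3] -> miss, prune
  N12 x:[12,30] y:[79/3,31] z:[73/3,33] -> hit [79/3,30], descend [5, 8]
    N5 x:[19,30] y:[79/3,31] z:[92/3,33] -> miss, prune
    N8 x:[12,20] y:[79/3,88/3] z:[73/3,27] -> miss, prune

Summary -> nodes [0, 1, 6, 9, 3, 10, 12, 5, 8]; box-tests=9; leaf-entries=1; first=P0

== RESULT ==
[0, 1, 6, 9, 3, 10, 12, 5, 8]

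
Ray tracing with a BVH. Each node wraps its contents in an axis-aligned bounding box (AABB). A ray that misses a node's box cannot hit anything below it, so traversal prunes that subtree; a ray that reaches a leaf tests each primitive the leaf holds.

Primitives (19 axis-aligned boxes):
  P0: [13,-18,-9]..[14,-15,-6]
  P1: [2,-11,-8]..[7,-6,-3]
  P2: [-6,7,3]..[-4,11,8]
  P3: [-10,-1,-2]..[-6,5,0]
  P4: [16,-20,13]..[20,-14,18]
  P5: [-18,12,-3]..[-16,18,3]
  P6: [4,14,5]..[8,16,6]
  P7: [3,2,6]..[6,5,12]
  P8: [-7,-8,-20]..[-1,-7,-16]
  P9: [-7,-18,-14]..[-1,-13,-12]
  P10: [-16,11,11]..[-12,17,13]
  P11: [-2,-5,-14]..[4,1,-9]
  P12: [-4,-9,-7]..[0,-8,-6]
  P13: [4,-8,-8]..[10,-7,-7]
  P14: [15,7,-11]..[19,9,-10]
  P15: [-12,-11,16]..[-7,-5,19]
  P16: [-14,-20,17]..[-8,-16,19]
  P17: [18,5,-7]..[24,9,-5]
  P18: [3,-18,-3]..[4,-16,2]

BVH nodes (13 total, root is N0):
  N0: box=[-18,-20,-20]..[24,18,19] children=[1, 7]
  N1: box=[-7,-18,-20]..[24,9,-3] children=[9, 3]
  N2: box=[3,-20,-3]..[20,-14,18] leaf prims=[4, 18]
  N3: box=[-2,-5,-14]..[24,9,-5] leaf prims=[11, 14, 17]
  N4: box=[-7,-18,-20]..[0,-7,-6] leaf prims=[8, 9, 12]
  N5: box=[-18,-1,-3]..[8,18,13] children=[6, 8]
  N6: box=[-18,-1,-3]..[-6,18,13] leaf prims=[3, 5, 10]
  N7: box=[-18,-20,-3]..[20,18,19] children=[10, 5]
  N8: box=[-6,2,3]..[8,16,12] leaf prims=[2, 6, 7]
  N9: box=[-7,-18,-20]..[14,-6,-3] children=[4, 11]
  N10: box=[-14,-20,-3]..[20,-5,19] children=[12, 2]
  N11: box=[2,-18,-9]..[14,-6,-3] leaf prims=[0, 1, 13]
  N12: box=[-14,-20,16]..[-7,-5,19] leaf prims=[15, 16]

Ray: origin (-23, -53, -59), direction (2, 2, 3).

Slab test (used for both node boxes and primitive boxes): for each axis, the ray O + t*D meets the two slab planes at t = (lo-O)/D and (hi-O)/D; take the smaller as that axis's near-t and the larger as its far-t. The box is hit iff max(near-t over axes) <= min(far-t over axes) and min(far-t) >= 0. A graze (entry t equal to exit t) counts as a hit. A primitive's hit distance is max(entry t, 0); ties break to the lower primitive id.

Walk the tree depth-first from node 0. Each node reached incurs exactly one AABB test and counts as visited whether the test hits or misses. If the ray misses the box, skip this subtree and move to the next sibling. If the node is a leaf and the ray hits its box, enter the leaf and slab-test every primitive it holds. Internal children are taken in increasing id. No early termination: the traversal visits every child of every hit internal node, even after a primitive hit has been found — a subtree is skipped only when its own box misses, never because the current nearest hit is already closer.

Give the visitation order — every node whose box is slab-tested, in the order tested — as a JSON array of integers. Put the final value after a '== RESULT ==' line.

Traverse from the root:
N0 x:[5/2,47/2] y:[33/2,71/2] z:[13,26] -> hit [33/2,47/2], descend [1, 7]
  N1 x:[8,47/2] y:[35/2,31] z:[13,56/3] -> hit [35/2,56/3], descend [3, 9]
    N3 x:[21/2,47/2] y:[24,31] z:[15,18] -> miss, prune
    N9 x:[8,37/2] y:[35/2,47/2] z:[13,56/3] -> hit [35/2,37/2], descend [4, 11]
      N4 x:[8,23/2] y:[35/2,23] z:[13,53/3] -> miss, prune
      N11 x:[25/2,37/2] y:[35/2,47/2] z:[50/3,56/3] -> hit [35/2,37/2] leaf, test {P0(miss), P1(miss), P13(miss)}
  N7 x:[5/2,43/2] y:[33/2,71/2] z:[56/3,26] -> hit [56/3,43/2], descend [5, 10]
    N5 x:[5/2,31/2] y:[26,71/2] z:[56/3,24] -> miss, prune
    N10 x:[9/2,43/2] y:[33/2,24] z:[56/3,26] -> hit [56/3,43/2], descend [2, 12]
      N2 x:[13,43/2] y:[33/2,39/2] z:[56/3,77/3] -> hit [56/3,39/2] leaf, test {P4(miss), P18(miss)}
      N12 x:[9/2,8] y:[33/2,24] z:[25,26] -> miss, prune

11 AABB tests over nodes [0, 1, 3, 9, 4, 11, 7, 5, 10, 2, 12]; 2 leaves entered; closest miss.

== RESULT ==
[0, 1, 3, 9, 4, 11, 7, 5, 10, 2, 12]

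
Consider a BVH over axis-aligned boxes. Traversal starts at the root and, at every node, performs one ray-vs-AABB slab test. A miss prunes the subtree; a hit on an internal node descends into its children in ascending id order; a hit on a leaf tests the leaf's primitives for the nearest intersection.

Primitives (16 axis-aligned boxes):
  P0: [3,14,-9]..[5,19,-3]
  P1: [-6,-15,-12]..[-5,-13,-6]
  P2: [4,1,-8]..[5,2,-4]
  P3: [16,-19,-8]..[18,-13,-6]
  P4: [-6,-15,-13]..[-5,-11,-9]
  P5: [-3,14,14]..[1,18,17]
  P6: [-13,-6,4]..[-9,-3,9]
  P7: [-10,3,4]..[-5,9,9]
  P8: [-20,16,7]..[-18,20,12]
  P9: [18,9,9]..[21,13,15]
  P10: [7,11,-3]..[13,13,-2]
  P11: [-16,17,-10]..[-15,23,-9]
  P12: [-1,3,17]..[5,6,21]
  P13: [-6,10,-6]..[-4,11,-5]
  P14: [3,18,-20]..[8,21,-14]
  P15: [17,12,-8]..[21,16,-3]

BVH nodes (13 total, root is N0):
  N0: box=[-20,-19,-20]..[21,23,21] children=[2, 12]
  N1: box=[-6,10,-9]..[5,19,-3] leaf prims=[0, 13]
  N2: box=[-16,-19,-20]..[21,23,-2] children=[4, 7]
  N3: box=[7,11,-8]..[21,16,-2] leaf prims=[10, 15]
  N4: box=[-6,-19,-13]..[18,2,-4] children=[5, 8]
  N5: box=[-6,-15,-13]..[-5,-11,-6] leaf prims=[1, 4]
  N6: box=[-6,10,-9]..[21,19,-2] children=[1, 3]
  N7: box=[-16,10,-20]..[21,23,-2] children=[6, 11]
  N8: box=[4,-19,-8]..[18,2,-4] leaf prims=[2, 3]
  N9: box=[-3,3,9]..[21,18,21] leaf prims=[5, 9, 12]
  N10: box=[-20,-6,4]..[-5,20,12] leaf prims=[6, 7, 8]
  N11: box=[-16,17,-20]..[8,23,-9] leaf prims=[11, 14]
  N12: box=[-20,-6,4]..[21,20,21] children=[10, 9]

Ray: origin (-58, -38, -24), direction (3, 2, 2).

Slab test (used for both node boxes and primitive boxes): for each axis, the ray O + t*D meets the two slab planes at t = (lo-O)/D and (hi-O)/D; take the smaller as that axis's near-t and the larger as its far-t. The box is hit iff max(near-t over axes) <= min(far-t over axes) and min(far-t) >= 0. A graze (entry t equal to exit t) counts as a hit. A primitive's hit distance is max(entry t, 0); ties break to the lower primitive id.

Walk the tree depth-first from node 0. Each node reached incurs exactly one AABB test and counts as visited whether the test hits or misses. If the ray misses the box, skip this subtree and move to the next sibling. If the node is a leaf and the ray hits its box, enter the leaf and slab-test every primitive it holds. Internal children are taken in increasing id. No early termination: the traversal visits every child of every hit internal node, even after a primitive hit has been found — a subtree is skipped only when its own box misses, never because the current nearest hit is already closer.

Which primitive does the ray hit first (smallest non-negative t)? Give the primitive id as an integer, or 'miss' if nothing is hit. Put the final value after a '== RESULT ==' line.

Traverse from the root:
N0 x:[38/3,79/3] y:[19/2,61/2] z:[2,45/2] -> hit [38/3,45/2], descend [2, 12]
  N2 x:[14,79/3] y:[19/2,61/2] z:[2,11] -> miss, prune
  N12 x:[38/3,79/3] y:[16,29] z:[14,45/2] -> hit [16,45/2], descend [9, 10]
    N9 x:[55/3,79/3] y:[41/2,28] z:[33/2,45/2] -> hit [41/2,45/2] leaf, test {P5(miss), P9(miss), P12@t=41/2}
    N10 x:[38/3,53/3] y:[16,29] z:[14,18] -> hit [16,53/3] leaf, test {P6@t=16, P7(miss), P8(miss)}

Summary -> nodes [0, 2, 12, 9, 10]; box-tests=5; leaf-entries=2; first=P6

== RESULT ==
6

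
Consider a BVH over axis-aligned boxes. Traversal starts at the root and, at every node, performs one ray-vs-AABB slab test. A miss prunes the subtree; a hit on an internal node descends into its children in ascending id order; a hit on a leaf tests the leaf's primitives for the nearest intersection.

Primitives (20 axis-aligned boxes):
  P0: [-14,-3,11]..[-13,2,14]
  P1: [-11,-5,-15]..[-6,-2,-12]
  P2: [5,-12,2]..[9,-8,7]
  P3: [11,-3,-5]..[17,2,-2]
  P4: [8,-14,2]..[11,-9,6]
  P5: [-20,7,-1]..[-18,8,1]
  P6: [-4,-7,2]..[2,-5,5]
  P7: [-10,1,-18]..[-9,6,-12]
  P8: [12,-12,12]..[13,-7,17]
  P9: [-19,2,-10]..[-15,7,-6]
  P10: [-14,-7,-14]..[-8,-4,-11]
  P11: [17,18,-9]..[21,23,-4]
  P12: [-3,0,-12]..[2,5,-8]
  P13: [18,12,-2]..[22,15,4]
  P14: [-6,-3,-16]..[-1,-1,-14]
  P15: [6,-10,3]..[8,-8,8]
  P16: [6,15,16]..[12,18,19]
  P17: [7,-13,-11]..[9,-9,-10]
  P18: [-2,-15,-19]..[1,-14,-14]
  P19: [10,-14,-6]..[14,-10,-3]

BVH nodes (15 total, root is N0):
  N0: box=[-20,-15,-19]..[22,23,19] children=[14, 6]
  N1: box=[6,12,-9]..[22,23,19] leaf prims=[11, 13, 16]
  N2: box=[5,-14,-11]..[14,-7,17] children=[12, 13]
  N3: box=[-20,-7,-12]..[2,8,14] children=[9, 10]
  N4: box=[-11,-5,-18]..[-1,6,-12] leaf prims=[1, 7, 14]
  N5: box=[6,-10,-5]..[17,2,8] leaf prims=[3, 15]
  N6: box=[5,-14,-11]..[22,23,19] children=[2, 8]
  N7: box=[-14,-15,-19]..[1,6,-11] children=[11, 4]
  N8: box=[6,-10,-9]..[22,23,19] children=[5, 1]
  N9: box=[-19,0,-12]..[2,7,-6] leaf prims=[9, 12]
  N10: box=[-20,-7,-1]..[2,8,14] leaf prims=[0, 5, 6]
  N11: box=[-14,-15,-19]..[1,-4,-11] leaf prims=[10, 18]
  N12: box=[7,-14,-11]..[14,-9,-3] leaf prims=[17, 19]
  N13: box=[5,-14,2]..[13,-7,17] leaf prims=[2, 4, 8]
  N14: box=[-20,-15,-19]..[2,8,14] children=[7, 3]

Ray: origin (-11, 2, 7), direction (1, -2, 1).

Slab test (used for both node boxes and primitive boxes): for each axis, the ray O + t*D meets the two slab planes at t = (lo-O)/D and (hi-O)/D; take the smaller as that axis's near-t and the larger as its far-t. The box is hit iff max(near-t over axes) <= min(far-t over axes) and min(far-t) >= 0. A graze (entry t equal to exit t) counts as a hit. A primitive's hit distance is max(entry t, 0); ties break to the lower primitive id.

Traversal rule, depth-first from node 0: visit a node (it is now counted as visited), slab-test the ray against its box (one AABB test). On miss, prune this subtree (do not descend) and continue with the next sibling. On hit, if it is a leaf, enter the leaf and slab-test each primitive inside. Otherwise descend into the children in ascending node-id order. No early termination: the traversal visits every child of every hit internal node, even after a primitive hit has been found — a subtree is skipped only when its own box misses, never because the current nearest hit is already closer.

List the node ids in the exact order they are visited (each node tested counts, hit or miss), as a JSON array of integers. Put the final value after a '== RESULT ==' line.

Walk:
N0 x:[-9,33] y:[-21/2,17/2] z:[-26,12] -> hit [-9,17/2], descend [6, 14]
  N6 x:[16,33] y:[-21/2,8] z:[-18,12] -> miss, prune
  N14 x:[-9,13] y:[-3,17/2] z:[-26,7] -> hit [-3,7], descend [3, 7]
    N3 x:[-9,13] y:[-3,9/2] z:[-19,7] -> hit [-3,9/2], descend [9, 10]
      N9 x:[-8,13] y:[-5/2,1] z:[-19,-13] -> miss, prune
      N10 x:[-9,13] y:[-3,9/2] z:[-8,7] -> hit [-3,9/2] leaf, test {P0(miss), P5(miss), P6(miss)}
    N7 x:[-3,12] y:[-2,17/2] z:[-26,-18] -> miss, prune

Visited [0, 6, 14, 3, 9, 10, 7]. Tests: 7 box, 1 leaf. Nearest: miss.

== RESULT ==
[0, 6, 14, 3, 9, 10, 7]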